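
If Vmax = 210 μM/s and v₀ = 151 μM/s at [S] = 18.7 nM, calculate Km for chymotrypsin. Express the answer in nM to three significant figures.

From v = Vmax[S]/(Km+[S]), Km = [S](Vmax − v)/v.
Km = 18.7 × (210 − 151) / 151 = 1103/151 = 7.31 nM.

7.31 nM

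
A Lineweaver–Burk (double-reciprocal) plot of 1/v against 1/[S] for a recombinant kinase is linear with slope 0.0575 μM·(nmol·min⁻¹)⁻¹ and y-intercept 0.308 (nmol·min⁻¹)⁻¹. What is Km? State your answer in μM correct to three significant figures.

0.187 μM

y-intercept = 1/Vmax ⇒ Vmax = 3.25 nmol·min⁻¹; slope = Km/Vmax ⇒ Km = slope × Vmax.
Km = 0.0575 × 3.25 = 0.187 μM.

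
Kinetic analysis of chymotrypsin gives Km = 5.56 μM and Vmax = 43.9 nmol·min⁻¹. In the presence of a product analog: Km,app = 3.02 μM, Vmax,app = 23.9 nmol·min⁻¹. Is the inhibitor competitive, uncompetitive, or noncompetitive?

uncompetitive

Both Km and Vmax decrease by the same factor (~1.84-fold) — characteristic of uncompetitive inhibition.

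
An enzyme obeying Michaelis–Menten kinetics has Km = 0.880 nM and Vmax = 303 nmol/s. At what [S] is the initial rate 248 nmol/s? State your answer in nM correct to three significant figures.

Rearranging v = Vmax[S]/(Km+[S]) gives [S] = Km·v/(Vmax − v).
[S] = 0.880 × 248 / (303 − 248) = 218.2/55.00 = 3.97 nM.

3.97 nM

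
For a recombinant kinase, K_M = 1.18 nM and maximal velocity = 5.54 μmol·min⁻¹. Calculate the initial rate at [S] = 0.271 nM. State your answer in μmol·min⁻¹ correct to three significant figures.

[S]/(Km+[S]) = 0.271/1.451 = 0.1868, the fractional saturation.
v = 0.1868 × Vmax = 0.1868 × 5.54 = 1.03 μmol·min⁻¹.

1.03 μmol·min⁻¹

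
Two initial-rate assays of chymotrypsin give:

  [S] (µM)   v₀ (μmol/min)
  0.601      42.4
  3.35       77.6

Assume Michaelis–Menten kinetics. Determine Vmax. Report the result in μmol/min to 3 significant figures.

94.8 μmol/min

In reciprocal form, 1/v = (Km/Vmax)·(1/[S]) + 1/Vmax. The two points give (1/[S], 1/v) = (1.664, 0.02358) and (0.2985, 0.01289).
Slope = (0.02358 − 0.01289)/(1.664 − 0.2985) = 0.007835; intercept = 0.02358 − 0.007835×1.664 = 0.01055.
Vmax = 1/intercept = 94.8 μmol/min; Km = slope × Vmax = 0.007835 × 94.8 = 0.743 µM.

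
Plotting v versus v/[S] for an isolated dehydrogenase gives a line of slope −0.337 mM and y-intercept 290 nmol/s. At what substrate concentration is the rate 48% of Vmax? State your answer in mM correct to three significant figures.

0.311 mM

The Eadie–Hofstee slope gives Km = 0.337 mM (slope = −Km).
v/Vmax = [S]/(Km+[S]) = 0.48 ⇒ [S] = Km·0.48/(1−0.48) = 0.337 × 0.9231 = 0.311 mM.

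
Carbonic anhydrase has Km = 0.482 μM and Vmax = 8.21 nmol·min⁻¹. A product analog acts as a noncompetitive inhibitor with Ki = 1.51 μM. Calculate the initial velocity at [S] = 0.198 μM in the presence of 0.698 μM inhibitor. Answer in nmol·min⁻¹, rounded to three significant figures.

α = 1 + [I]/Ki = 1 + 0.698/1.51 = 1.462.
For a noncompetitive inhibitor, Vmax is reduced to Vmax/α while Km is unchanged: Km,app = 0.482 μM, Vmax,app = 5.61 nmol·min⁻¹.
v = Vmax,app·[S]/(Km,app + [S]) = 5.61 × 0.198/(0.482 + 0.198) = 1.63 nmol·min⁻¹.

1.63 nmol·min⁻¹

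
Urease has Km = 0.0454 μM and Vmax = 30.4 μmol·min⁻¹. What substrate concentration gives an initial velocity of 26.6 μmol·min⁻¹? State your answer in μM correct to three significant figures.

0.318 μM

The required fractional saturation is v/Vmax = 26.6/30.4 = 0.8750.
Then [S]/(Km+[S]) = 0.8750 ⇒ [S] = 0.0454 × 0.8750/(1 − 0.8750) = 0.318 μM.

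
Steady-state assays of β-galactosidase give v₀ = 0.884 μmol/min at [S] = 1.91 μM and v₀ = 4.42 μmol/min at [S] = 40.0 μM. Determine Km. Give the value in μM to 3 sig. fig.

10.0 μM

From v = Vmax[S]/(Km+[S]), each point gives Vmax = v(Km+[S])/[S].
Equating: 0.884(Km+1.91)/1.91 = 4.42(Km+40.0)/40.0.
0.4628·Km + 0.884 = 0.1105·Km + 4.42, so (0.4628 − 0.1105)·Km = 4.42 − 0.884.
Km = 3.536/0.3523 = 10.0 μM; then Vmax = 0.884(10.0+1.91)/1.91 = 5.53 μmol/min.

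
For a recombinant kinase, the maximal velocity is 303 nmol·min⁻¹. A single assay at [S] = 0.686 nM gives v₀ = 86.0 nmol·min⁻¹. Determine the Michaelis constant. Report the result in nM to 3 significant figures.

From v = Vmax[S]/(Km+[S]), Km = [S](Vmax − v)/v.
Km = 0.686 × (303 − 86.0) / 86.0 = 148.9/86.0 = 1.73 nM.

1.73 nM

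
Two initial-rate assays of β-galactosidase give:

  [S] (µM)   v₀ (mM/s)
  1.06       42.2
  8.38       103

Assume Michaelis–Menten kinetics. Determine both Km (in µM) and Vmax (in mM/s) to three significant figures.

Km = 2.21 µM; Vmax = 130 mM/s

In reciprocal form, 1/v = (Km/Vmax)·(1/[S]) + 1/Vmax. The two points give (1/[S], 1/v) = (0.9434, 0.02370) and (0.1193, 0.009709).
Slope = (0.02370 − 0.009709)/(0.9434 − 0.1193) = 0.01697; intercept = 0.02370 − 0.01697×0.9434 = 0.007683.
Vmax = 1/intercept = 130 mM/s; Km = slope × Vmax = 0.01697 × 130 = 2.21 µM.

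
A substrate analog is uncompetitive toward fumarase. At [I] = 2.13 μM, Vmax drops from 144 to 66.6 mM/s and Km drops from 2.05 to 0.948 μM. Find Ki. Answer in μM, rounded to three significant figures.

1.83 μM

Uncompetitive: Vmax,app = Vmax/α (and Km,app = Km/α) with α = 1 + [I]/Ki.
α = Vmax/Vmax,app = 144/66.6 = 2.162.
Ki = [I]/(α − 1) = 2.13/1.162 = 1.83 μM.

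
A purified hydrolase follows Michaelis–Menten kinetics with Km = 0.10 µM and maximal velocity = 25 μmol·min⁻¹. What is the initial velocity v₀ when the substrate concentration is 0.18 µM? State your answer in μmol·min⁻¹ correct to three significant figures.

16.1 μmol·min⁻¹

v = Vmax·[S]/(Km + [S]) = 25 × 0.18 / (0.10 + 0.18)
  = 4.500 / 0.2800 = 16.1 μmol·min⁻¹.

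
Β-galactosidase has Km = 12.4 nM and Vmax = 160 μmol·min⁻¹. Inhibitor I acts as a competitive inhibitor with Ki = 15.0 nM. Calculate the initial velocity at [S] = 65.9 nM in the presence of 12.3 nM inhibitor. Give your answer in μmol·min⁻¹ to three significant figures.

119 μmol·min⁻¹

α = 1 + [I]/Ki = 1 + 12.3/15.0 = 1.820.
For a competitive inhibitor, Vmax is unchanged and the apparent Km becomes α·Km: Km,app = 22.6 nM, Vmax,app = 160 μmol·min⁻¹.
v = Vmax,app·[S]/(Km,app + [S]) = 160 × 65.9/(22.6 + 65.9) = 119 μmol·min⁻¹.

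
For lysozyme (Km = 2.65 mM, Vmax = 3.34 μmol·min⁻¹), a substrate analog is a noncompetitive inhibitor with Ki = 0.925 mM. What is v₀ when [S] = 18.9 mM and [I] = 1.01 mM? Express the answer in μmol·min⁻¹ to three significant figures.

α = 1 + [I]/Ki = 1 + 1.01/0.925 = 2.092.
For a noncompetitive inhibitor, Vmax is reduced to Vmax/α while Km is unchanged: Km,app = 2.65 mM, Vmax,app = 1.60 μmol·min⁻¹.
v = Vmax,app·[S]/(Km,app + [S]) = 1.60 × 18.9/(2.65 + 18.9) = 1.40 μmol·min⁻¹.

1.40 μmol·min⁻¹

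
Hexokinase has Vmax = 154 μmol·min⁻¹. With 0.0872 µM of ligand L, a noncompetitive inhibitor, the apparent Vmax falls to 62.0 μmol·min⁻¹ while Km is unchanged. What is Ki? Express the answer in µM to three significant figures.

Noncompetitive: Vmax,app = Vmax/α with α = 1 + [I]/Ki.
α = Vmax/Vmax,app = 154/62.0 = 2.484.
Since α = 1 + [I]/Ki, [I]/Ki = 2.484 − 1 = 1.484 and Ki = 0.0872/1.484 = 0.0588 µM.

0.0588 µM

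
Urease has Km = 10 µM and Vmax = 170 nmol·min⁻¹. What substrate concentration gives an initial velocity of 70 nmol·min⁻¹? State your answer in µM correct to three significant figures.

The required fractional saturation is v/Vmax = 70/170 = 0.4118.
Then [S]/(Km+[S]) = 0.4118 ⇒ [S] = 10 × 0.4118/(1 − 0.4118) = 7.00 µM.

7.00 µM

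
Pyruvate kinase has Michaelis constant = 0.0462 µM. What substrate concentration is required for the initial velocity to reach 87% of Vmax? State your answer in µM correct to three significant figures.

v/Vmax = [S]/(Km+[S]) = 0.87, so [S] = Km·0.87/(1 − 0.87) = 0.0462 × 6.692.
[S] = 0.309 µM.

0.309 µM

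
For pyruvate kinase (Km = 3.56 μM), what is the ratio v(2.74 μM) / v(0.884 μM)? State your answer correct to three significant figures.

The fractional saturations are [S]/(Km+[S]) = 0.884/4.444 = 0.1989 and 2.74/6.300 = 0.4349.
v₂/v₁ is just their ratio: 0.4349/0.1989 = 2.19.

2.19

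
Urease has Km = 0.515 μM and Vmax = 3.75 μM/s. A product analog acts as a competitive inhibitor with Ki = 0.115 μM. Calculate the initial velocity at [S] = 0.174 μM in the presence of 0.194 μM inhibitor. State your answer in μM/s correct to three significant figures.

α = 1 + [I]/Ki = 1 + 0.194/0.115 = 2.687.
For a competitive inhibitor, Vmax is unchanged and the apparent Km becomes α·Km: Km,app = 1.38 μM, Vmax,app = 3.75 μM/s.
v = Vmax,app·[S]/(Km,app + [S]) = 3.75 × 0.174/(1.38 + 0.174) = 0.419 μM/s.

0.419 μM/s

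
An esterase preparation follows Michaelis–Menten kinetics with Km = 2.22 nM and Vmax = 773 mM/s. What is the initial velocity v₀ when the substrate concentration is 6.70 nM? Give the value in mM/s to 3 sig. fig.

[S]/(Km+[S]) = 6.70/8.920 = 0.7511, the fractional saturation.
v = 0.7511 × Vmax = 0.7511 × 773 = 581 mM/s.

581 mM/s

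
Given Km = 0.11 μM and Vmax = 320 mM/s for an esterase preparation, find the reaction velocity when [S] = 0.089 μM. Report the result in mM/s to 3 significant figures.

143 mM/s

v = Vmax·[S]/(Km + [S]) = 320 × 0.089 / (0.11 + 0.089)
  = 28.48 / 0.1990 = 143 mM/s.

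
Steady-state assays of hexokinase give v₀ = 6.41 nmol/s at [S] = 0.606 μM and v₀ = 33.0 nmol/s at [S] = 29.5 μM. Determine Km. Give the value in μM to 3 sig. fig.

In reciprocal form, 1/v = (Km/Vmax)·(1/[S]) + 1/Vmax. The two points give (1/[S], 1/v) = (1.650, 0.1560) and (0.03390, 0.03030).
Slope = (0.1560 − 0.03030)/(1.650 − 0.03390) = 0.07777; intercept = 0.1560 − 0.07777×1.650 = 0.02767.
Vmax = 1/intercept = 36.1 nmol/s; Km = slope × Vmax = 0.07777 × 36.1 = 2.81 μM.

2.81 μM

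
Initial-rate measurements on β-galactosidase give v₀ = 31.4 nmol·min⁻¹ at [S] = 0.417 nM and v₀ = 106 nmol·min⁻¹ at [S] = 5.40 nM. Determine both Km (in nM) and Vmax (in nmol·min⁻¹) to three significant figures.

From v = Vmax[S]/(Km+[S]), each point gives Vmax = v(Km+[S])/[S].
Equating: 31.4(Km+0.417)/0.417 = 106(Km+5.40)/5.40.
75.30·Km + 31.4 = 19.63·Km + 106, so (75.30 − 19.63)·Km = 106 − 31.4.
Km = 74.60/55.67 = 1.34 nM; then Vmax = 31.4(1.34+0.417)/0.417 = 132 nmol·min⁻¹.

Km = 1.34 nM; Vmax = 132 nmol·min⁻¹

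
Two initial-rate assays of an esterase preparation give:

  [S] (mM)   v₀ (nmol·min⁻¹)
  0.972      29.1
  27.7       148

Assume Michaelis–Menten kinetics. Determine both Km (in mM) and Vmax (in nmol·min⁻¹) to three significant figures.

Km = 4.83 mM; Vmax = 174 nmol·min⁻¹

In reciprocal form, 1/v = (Km/Vmax)·(1/[S]) + 1/Vmax. The two points give (1/[S], 1/v) = (1.029, 0.03436) and (0.03610, 0.006757).
Slope = (0.03436 − 0.006757)/(1.029 − 0.03610) = 0.02781; intercept = 0.03436 − 0.02781×1.029 = 0.005753.
Vmax = 1/intercept = 174 nmol·min⁻¹; Km = slope × Vmax = 0.02781 × 174 = 4.83 mM.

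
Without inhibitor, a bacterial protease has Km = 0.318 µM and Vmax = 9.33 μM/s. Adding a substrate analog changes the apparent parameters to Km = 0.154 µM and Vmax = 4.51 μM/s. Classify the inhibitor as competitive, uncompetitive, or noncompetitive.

uncompetitive

Both Km and Vmax decrease by the same factor (~2.07-fold) — characteristic of uncompetitive inhibition.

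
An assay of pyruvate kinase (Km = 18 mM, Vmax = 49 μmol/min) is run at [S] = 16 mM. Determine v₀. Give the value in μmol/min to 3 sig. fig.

v = Vmax·[S]/(Km + [S]) = 49 × 16 / (18 + 16)
  = 784.0 / 34.00 = 23.1 μmol/min.

23.1 μmol/min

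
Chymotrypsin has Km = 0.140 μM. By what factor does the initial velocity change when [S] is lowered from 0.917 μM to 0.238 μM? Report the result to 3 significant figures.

Since Vmax cancels, v₂/v₁ = [S]₂(Km+[S]₁) / [S]₁(Km+[S]₂).
= 0.238×(0.140+0.917) / (0.917×(0.140+0.238)) = 0.2516/0.3466 = 0.726.

0.726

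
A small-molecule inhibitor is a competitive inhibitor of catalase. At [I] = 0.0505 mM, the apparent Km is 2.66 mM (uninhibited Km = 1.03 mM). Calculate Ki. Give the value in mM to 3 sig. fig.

0.0319 mM

Competitive: Km,app = α·Km with α = 1 + [I]/Ki.
α = Km,app/Km = 2.66/1.03 = 2.583.
Ki = [I]/(α − 1) = 0.0505/1.583 = 0.0319 mM.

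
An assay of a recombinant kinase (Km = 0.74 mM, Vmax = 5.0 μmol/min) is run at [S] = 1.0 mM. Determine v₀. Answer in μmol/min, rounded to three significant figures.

2.87 μmol/min

v = Vmax·[S]/(Km + [S]) = 5.0 × 1.0 / (0.74 + 1.0)
  = 5.000 / 1.740 = 2.87 μmol/min.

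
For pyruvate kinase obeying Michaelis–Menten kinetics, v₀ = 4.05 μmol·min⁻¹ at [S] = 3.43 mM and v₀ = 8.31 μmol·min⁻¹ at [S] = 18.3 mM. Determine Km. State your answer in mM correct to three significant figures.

From v = Vmax[S]/(Km+[S]), each point gives Vmax = v(Km+[S])/[S].
Equating: 4.05(Km+3.43)/3.43 = 8.31(Km+18.3)/18.3.
1.181·Km + 4.05 = 0.4541·Km + 8.31, so (1.181 − 0.4541)·Km = 8.31 − 4.05.
Km = 4.260/0.7267 = 5.86 mM; then Vmax = 4.05(5.86+3.43)/3.43 = 11.0 μmol·min⁻¹.

5.86 mM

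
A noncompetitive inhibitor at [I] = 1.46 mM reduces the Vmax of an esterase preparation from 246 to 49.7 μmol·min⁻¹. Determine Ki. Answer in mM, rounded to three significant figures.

0.370 mM

Noncompetitive: Vmax,app = Vmax/α with α = 1 + [I]/Ki.
α = Vmax/Vmax,app = 246/49.7 = 4.950.
Since α = 1 + [I]/Ki, [I]/Ki = 4.950 − 1 = 3.950 and Ki = 1.46/3.950 = 0.370 mM.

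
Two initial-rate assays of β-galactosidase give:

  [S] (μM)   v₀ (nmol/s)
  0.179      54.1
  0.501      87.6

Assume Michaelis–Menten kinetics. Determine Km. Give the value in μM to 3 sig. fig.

0.263 μM

In reciprocal form, 1/v = (Km/Vmax)·(1/[S]) + 1/Vmax. The two points give (1/[S], 1/v) = (5.587, 0.01848) and (1.996, 0.01142).
Slope = (0.01848 − 0.01142)/(5.587 − 1.996) = 0.001969; intercept = 0.01848 − 0.001969×5.587 = 0.007486.
Vmax = 1/intercept = 134 nmol/s; Km = slope × Vmax = 0.001969 × 134 = 0.263 μM.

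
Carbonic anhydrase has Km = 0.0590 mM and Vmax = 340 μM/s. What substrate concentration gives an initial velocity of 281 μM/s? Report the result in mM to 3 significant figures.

0.281 mM

Rearranging v = Vmax[S]/(Km+[S]) gives [S] = Km·v/(Vmax − v).
[S] = 0.0590 × 281 / (340 − 281) = 16.58/59.00 = 0.281 mM.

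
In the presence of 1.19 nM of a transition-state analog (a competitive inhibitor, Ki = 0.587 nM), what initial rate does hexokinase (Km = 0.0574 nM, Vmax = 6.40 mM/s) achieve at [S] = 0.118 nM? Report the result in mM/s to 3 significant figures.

2.59 mM/s

With α = 1 + [I]/Ki = 1 + 1.19/0.587 = 3.027, the competitive rate law is v = Vmax[S] / (αKm + [S]).
v = 6.40×0.118 / (3.027×0.0574 + 0.118) = 0.7552/0.2918 = 2.59 mM/s.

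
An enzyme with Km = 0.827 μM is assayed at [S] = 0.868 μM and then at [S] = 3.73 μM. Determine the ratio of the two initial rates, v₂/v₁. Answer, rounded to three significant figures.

Since Vmax cancels, v₂/v₁ = [S]₂(Km+[S]₁) / [S]₁(Km+[S]₂).
= 3.73×(0.827+0.868) / (0.868×(0.827+3.73)) = 6.322/3.955 = 1.60.

1.60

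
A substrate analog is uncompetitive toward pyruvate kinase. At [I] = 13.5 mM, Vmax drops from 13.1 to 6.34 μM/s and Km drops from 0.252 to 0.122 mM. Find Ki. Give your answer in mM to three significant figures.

12.7 mM

Uncompetitive: Vmax,app = Vmax/α (and Km,app = Km/α) with α = 1 + [I]/Ki.
α = Vmax/Vmax,app = 13.1/6.34 = 2.066.
Ki = [I]/(α − 1) = 13.5/1.066 = 12.7 mM.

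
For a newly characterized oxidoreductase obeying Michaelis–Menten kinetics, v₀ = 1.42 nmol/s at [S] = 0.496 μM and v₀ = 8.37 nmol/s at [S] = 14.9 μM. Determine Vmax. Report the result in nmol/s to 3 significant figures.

10.1 nmol/s

In reciprocal form, 1/v = (Km/Vmax)·(1/[S]) + 1/Vmax. The two points give (1/[S], 1/v) = (2.016, 0.7042) and (0.06711, 0.1195).
Slope = (0.7042 − 0.1195)/(2.016 − 0.06711) = 0.3000; intercept = 0.7042 − 0.3000×2.016 = 0.09934.
Vmax = 1/intercept = 10.1 nmol/s; Km = slope × Vmax = 0.3000 × 10.1 = 3.02 μM.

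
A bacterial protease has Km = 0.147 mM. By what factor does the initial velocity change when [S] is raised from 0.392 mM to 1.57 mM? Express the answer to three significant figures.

1.26

The fractional saturations are [S]/(Km+[S]) = 0.392/0.5390 = 0.7273 and 1.57/1.717 = 0.9144.
v₂/v₁ is just their ratio: 0.9144/0.7273 = 1.26.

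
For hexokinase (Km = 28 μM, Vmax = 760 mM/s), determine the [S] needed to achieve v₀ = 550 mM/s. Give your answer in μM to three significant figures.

73.3 μM

Rearranging v = Vmax[S]/(Km+[S]) gives [S] = Km·v/(Vmax − v).
[S] = 28 × 550 / (760 − 550) = 15400/210.0 = 73.3 μM.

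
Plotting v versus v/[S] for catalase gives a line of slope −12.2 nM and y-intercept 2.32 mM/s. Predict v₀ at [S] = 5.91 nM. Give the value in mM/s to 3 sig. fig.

0.757 mM/s

In the Eadie–Hofstee form v = Vmax − Km·(v/[S]), the slope is −Km and the intercept is Vmax, so Km = 12.2 nM and Vmax = 2.32 mM/s.
v = 2.32 × 5.91/(12.2 + 5.91) = 0.757 mM/s.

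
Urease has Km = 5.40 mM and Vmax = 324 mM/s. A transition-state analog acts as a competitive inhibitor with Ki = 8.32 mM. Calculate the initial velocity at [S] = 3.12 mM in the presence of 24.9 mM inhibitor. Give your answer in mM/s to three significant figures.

41.0 mM/s

α = 1 + [I]/Ki = 1 + 24.9/8.32 = 3.993.
For a competitive inhibitor, Vmax is unchanged and the apparent Km becomes α·Km: Km,app = 21.6 mM, Vmax,app = 324 mM/s.
v = Vmax,app·[S]/(Km,app + [S]) = 324 × 3.12/(21.6 + 3.12) = 41.0 mM/s.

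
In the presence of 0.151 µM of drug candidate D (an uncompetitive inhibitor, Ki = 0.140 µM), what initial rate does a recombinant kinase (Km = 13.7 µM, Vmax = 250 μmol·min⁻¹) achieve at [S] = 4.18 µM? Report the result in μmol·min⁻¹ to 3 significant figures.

With α = 1 + [I]/Ki = 1 + 0.151/0.140 = 2.079, the uncompetitive rate law is v = (Vmax/α)·[S] / (Km/α + [S]).
v = (250/2.079)×4.18 / (13.7/2.079 + 4.18) = 502.7/10.77 = 46.7 μmol·min⁻¹.

46.7 μmol·min⁻¹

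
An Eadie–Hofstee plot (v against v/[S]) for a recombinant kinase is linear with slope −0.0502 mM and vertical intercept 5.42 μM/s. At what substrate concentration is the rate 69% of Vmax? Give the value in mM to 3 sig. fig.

0.112 mM

The Eadie–Hofstee slope gives Km = 0.0502 mM (slope = −Km).
v/Vmax = [S]/(Km+[S]) = 0.69 ⇒ [S] = Km·0.69/(1−0.69) = 0.0502 × 2.226 = 0.112 mM.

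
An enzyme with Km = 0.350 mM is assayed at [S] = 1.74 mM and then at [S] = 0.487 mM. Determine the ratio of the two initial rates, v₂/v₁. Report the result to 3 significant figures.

0.699

The fractional saturations are [S]/(Km+[S]) = 1.74/2.090 = 0.8325 and 0.487/0.8370 = 0.5818.
v₂/v₁ is just their ratio: 0.5818/0.8325 = 0.699.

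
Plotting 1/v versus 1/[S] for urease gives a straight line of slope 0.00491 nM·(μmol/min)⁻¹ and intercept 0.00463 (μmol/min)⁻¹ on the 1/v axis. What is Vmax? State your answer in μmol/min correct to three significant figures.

The y-intercept of a Lineweaver–Burk plot equals 1/Vmax, so Vmax = 1/0.00463 = 216 μmol/min.

216 μmol/min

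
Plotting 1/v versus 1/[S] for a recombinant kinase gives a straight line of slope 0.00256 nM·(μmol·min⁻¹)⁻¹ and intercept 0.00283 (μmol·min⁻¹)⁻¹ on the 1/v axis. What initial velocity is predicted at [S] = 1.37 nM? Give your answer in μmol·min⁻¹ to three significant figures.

The y-intercept is 1/Vmax, so Vmax = 1/0.00283 = 353 μmol·min⁻¹.
The slope is Km/Vmax, so Km = 0.00256 × 353 = 0.905 nM.
Then v = 353 × 1.37/(0.905 + 1.37) = 213 μmol·min⁻¹.

213 μmol·min⁻¹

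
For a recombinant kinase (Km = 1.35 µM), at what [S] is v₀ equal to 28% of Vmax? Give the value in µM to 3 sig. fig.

v/Vmax = [S]/(Km+[S]) = 0.28, so [S] = Km·0.28/(1 − 0.28) = 1.35 × 0.3889.
[S] = 0.525 µM.

0.525 µM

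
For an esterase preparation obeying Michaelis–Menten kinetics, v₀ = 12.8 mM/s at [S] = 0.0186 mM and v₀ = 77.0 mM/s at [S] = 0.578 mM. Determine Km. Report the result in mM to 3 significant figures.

0.116 mM

From v = Vmax[S]/(Km+[S]), each point gives Vmax = v(Km+[S])/[S].
Equating: 12.8(Km+0.0186)/0.0186 = 77.0(Km+0.578)/0.578.
688.2·Km + 12.8 = 133.2·Km + 77.0, so (688.2 − 133.2)·Km = 77.0 − 12.8.
Km = 64.20/555.0 = 0.116 mM; then Vmax = 12.8(0.116+0.0186)/0.0186 = 92.4 mM/s.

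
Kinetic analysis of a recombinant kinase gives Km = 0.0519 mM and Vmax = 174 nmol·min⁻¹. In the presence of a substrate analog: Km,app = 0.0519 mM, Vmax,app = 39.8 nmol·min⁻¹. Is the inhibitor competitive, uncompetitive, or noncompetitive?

Vmax decreases (174 → 39.8 nmol·min⁻¹) while Km is unchanged — pure noncompetitive inhibition.

noncompetitive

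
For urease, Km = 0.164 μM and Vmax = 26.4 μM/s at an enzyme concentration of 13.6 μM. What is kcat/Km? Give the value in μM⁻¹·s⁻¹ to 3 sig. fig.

kcat = Vmax/[E]total = 26.4/13.6 = 1.94 s⁻¹.
kcat/Km = 1.94/0.164 = 11.8 μM⁻¹·s⁻¹.

11.8 μM⁻¹·s⁻¹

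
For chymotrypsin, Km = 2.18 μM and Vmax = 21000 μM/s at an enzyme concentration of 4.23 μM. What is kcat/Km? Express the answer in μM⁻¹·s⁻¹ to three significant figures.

2280 μM⁻¹·s⁻¹

kcat = Vmax/[E]total = 21000/4.23 = 4960 s⁻¹.
kcat/Km = 4960/2.18 = 2280 μM⁻¹·s⁻¹.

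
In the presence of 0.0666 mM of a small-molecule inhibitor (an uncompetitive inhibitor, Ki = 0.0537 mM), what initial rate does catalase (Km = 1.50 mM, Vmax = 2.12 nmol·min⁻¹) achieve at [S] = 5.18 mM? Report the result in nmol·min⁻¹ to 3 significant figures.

0.838 nmol·min⁻¹

α = 1 + [I]/Ki = 1 + 0.0666/0.0537 = 2.240.
For an uncompetitive inhibitor, both parameters are divided by α, giving Vmax/α and Km/α: Km,app = 0.670 mM, Vmax,app = 0.946 nmol·min⁻¹.
v = Vmax,app·[S]/(Km,app + [S]) = 0.946 × 5.18/(0.670 + 5.18) = 0.838 nmol·min⁻¹.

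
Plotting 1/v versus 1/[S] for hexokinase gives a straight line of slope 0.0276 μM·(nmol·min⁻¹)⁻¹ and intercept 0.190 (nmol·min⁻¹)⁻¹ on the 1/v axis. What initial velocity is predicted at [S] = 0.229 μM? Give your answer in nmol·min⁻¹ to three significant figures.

3.22 nmol·min⁻¹

The y-intercept is 1/Vmax, so Vmax = 1/0.190 = 5.26 nmol·min⁻¹.
The slope is Km/Vmax, so Km = 0.0276 × 5.26 = 0.145 μM.
Then v = 5.26 × 0.229/(0.145 + 0.229) = 3.22 nmol·min⁻¹.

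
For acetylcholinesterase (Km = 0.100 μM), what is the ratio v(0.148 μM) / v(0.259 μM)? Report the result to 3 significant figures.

0.827

The fractional saturations are [S]/(Km+[S]) = 0.259/0.3590 = 0.7214 and 0.148/0.2480 = 0.5968.
v₂/v₁ is just their ratio: 0.5968/0.7214 = 0.827.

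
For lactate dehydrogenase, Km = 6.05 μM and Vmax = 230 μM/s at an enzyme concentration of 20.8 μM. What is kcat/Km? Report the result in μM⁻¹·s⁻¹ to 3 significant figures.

kcat = Vmax/[E]total = 230/20.8 = 11.1 s⁻¹.
kcat/Km = 11.1/6.05 = 1.83 μM⁻¹·s⁻¹.

1.83 μM⁻¹·s⁻¹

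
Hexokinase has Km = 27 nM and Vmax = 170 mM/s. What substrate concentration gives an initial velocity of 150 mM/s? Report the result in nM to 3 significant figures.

Rearranging v = Vmax[S]/(Km+[S]) gives [S] = Km·v/(Vmax − v).
[S] = 27 × 150 / (170 − 150) = 4050/20.00 = 202 nM.

202 nM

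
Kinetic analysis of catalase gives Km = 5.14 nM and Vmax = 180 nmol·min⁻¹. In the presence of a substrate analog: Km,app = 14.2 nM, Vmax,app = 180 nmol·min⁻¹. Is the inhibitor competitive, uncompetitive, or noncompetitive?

Km increases (5.14 → 14.2 nM) while Vmax is unchanged — the hallmark of competitive inhibition.

competitive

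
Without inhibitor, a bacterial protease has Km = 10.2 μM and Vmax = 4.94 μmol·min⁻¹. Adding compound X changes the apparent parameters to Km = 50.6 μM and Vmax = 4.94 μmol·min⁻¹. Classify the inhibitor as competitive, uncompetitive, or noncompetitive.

Km increases (10.2 → 50.6 μM) while Vmax is unchanged — the hallmark of competitive inhibition.

competitive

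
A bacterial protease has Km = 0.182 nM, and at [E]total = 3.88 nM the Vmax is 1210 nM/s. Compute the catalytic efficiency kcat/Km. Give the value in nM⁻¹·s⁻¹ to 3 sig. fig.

1710 nM⁻¹·s⁻¹

kcat = Vmax/[E]total = 1210/3.88 = 312 s⁻¹.
kcat/Km = 312/0.182 = 1710 nM⁻¹·s⁻¹.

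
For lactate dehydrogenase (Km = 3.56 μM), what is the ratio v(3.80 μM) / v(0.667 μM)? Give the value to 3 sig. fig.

3.27

Since Vmax cancels, v₂/v₁ = [S]₂(Km+[S]₁) / [S]₁(Km+[S]₂).
= 3.80×(3.56+0.667) / (0.667×(3.56+3.80)) = 16.06/4.909 = 3.27.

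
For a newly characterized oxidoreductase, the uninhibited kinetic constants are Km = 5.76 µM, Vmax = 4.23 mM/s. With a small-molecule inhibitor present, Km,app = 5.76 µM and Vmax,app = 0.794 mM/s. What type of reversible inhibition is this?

Vmax decreases (4.23 → 0.794 mM/s) while Km is unchanged — pure noncompetitive inhibition.

noncompetitive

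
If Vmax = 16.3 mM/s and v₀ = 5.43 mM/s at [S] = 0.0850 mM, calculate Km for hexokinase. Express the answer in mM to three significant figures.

0.170 mM

From v = Vmax[S]/(Km+[S]), Km = [S](Vmax − v)/v.
Km = 0.0850 × (16.3 − 5.43) / 5.43 = 0.9240/5.43 = 0.170 mM.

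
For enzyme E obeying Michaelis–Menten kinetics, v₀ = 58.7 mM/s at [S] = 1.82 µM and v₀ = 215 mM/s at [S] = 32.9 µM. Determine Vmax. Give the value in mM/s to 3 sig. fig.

255 mM/s

From v = Vmax[S]/(Km+[S]), each point gives Vmax = v(Km+[S])/[S].
Equating: 58.7(Km+1.82)/1.82 = 215(Km+32.9)/32.9.
32.25·Km + 58.7 = 6.535·Km + 215, so (32.25 − 6.535)·Km = 215 − 58.7.
Km = 156.3/25.72 = 6.08 µM; then Vmax = 58.7(6.08+1.82)/1.82 = 255 mM/s.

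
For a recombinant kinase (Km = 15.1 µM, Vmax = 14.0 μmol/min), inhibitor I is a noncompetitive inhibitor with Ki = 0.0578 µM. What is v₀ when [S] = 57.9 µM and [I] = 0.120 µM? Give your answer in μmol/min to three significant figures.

3.61 μmol/min

With α = 1 + [I]/Ki = 1 + 0.120/0.0578 = 3.076, the noncompetitive rate law is v = (Vmax/α)·[S] / (Km + [S]).
v = (14.0/3.076)×57.9 / (15.1 + 57.9) = 263.5/73.00 = 3.61 μmol/min.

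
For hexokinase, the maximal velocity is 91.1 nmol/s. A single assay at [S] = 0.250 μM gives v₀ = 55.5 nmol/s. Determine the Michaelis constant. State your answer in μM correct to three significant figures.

0.160 μM

From v = Vmax[S]/(Km+[S]), Km = [S](Vmax − v)/v.
Km = 0.250 × (91.1 − 55.5) / 55.5 = 8.900/55.5 = 0.160 μM.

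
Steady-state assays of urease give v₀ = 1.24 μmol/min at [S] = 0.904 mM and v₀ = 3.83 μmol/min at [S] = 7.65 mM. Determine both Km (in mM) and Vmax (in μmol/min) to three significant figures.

Km = 2.97 mM; Vmax = 5.32 μmol/min

In reciprocal form, 1/v = (Km/Vmax)·(1/[S]) + 1/Vmax. The two points give (1/[S], 1/v) = (1.106, 0.8065) and (0.1307, 0.2611).
Slope = (0.8065 − 0.2611)/(1.106 − 0.1307) = 0.5591; intercept = 0.8065 − 0.5591×1.106 = 0.1880.
Vmax = 1/intercept = 5.32 μmol/min; Km = slope × Vmax = 0.5591 × 5.32 = 2.97 mM.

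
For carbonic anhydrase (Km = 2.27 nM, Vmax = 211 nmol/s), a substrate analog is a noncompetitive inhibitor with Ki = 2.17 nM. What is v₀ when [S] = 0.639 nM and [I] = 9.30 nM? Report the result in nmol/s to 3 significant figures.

8.77 nmol/s

α = 1 + [I]/Ki = 1 + 9.30/2.17 = 5.286.
For a noncompetitive inhibitor, Vmax is reduced to Vmax/α while Km is unchanged: Km,app = 2.27 nM, Vmax,app = 39.9 nmol/s.
v = Vmax,app·[S]/(Km,app + [S]) = 39.9 × 0.639/(2.27 + 0.639) = 8.77 nmol/s.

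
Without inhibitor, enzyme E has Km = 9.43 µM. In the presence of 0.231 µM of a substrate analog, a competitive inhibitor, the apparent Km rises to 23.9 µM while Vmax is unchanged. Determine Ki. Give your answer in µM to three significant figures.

0.151 µM

Competitive: Km,app = α·Km with α = 1 + [I]/Ki.
α = Km,app/Km = 23.9/9.43 = 2.534.
Since α = 1 + [I]/Ki, [I]/Ki = 2.534 − 1 = 1.534 and Ki = 0.231/1.534 = 0.151 µM.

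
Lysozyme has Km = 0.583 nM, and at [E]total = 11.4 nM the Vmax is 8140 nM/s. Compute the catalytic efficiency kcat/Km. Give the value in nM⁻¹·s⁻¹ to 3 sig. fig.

kcat = Vmax/[E]total = 8140/11.4 = 714 s⁻¹.
kcat/Km = 714/0.583 = 1220 nM⁻¹·s⁻¹.

1220 nM⁻¹·s⁻¹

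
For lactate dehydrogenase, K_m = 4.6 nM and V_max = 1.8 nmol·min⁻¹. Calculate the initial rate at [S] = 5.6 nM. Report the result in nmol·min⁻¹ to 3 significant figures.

0.988 nmol·min⁻¹

[S]/(Km+[S]) = 5.6/10.20 = 0.5490, the fractional saturation.
v = 0.5490 × Vmax = 0.5490 × 1.8 = 0.988 nmol·min⁻¹.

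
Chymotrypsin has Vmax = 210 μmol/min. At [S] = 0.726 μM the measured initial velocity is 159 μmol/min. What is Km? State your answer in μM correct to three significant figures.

From v = Vmax[S]/(Km+[S]), Km = [S](Vmax − v)/v.
Km = 0.726 × (210 − 159) / 159 = 37.03/159 = 0.233 μM.

0.233 μM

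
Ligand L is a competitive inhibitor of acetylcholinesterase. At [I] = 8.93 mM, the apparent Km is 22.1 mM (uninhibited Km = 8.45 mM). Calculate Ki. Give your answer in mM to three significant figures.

Competitive: Km,app = α·Km with α = 1 + [I]/Ki.
α = Km,app/Km = 22.1/8.45 = 2.615.
Since α = 1 + [I]/Ki, [I]/Ki = 2.615 − 1 = 1.615 and Ki = 8.93/1.615 = 5.53 mM.

5.53 mM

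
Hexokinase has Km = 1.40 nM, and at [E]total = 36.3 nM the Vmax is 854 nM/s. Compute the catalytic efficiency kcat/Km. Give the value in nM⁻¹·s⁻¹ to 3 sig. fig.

kcat = Vmax/[E]total = 854/36.3 = 23.5 s⁻¹.
kcat/Km = 23.5/1.40 = 16.8 nM⁻¹·s⁻¹.

16.8 nM⁻¹·s⁻¹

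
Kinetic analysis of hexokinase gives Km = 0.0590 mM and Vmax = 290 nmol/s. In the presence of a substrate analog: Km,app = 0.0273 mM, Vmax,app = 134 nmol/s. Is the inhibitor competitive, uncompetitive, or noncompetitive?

Both Km and Vmax decrease by the same factor (~2.16-fold) — characteristic of uncompetitive inhibition.

uncompetitive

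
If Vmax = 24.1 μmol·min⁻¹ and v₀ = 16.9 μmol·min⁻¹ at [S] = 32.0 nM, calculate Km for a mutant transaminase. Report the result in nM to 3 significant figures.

13.6 nM

From v = Vmax[S]/(Km+[S]), Km = [S](Vmax − v)/v.
Km = 32.0 × (24.1 − 16.9) / 16.9 = 230.4/16.9 = 13.6 nM.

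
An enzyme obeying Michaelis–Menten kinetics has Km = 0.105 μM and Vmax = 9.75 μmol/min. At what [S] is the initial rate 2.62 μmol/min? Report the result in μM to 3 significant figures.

0.0386 μM

The required fractional saturation is v/Vmax = 2.62/9.75 = 0.2687.
Then [S]/(Km+[S]) = 0.2687 ⇒ [S] = 0.105 × 0.2687/(1 − 0.2687) = 0.0386 μM.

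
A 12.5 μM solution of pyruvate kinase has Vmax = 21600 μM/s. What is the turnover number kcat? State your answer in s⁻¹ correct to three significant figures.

1730 s⁻¹

kcat = Vmax/[E]total = 21600 μM/s / 12.5 μM = 1730 s⁻¹.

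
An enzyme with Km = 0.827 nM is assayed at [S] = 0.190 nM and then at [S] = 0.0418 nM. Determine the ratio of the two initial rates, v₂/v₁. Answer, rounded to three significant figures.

0.258

Since Vmax cancels, v₂/v₁ = [S]₂(Km+[S]₁) / [S]₁(Km+[S]₂).
= 0.0418×(0.827+0.190) / (0.190×(0.827+0.0418)) = 0.04251/0.1651 = 0.258.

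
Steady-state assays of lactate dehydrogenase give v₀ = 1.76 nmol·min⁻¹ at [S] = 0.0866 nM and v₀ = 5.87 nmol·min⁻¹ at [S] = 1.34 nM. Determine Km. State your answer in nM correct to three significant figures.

0.258 nM

From v = Vmax[S]/(Km+[S]), each point gives Vmax = v(Km+[S])/[S].
Equating: 1.76(Km+0.0866)/0.0866 = 5.87(Km+1.34)/1.34.
20.32·Km + 1.76 = 4.381·Km + 5.87, so (20.32 − 4.381)·Km = 5.87 − 1.76.
Km = 4.110/15.94 = 0.258 nM; then Vmax = 1.76(0.258+0.0866)/0.0866 = 7.00 nmol·min⁻¹.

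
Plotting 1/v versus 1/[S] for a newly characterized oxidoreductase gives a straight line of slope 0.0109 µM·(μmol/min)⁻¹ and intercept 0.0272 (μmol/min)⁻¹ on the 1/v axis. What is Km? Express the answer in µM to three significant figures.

y-intercept = 1/Vmax ⇒ Vmax = 36.8 μmol/min; slope = Km/Vmax ⇒ Km = slope × Vmax.
Km = 0.0109 × 36.8 = 0.401 µM.

0.401 µM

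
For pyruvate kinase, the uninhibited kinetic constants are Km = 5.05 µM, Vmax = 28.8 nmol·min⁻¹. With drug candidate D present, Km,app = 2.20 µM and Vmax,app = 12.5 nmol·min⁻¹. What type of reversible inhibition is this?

uncompetitive

Both Km and Vmax decrease by the same factor (~2.30-fold) — characteristic of uncompetitive inhibition.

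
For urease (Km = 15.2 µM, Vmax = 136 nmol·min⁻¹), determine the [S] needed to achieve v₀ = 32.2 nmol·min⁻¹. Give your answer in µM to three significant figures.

4.72 µM

The required fractional saturation is v/Vmax = 32.2/136 = 0.2368.
Then [S]/(Km+[S]) = 0.2368 ⇒ [S] = 15.2 × 0.2368/(1 − 0.2368) = 4.72 µM.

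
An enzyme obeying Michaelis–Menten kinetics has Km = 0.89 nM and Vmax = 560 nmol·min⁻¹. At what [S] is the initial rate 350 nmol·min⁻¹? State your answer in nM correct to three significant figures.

1.48 nM

Rearranging v = Vmax[S]/(Km+[S]) gives [S] = Km·v/(Vmax − v).
[S] = 0.89 × 350 / (560 − 350) = 311.5/210.0 = 1.48 nM.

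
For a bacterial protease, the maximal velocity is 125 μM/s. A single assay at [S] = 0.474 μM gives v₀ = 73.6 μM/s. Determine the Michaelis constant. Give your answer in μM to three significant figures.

0.331 μM

v/Vmax = 73.6/125 = 0.5888 = [S]/(Km+[S]).
So Km + [S] = [S]/0.5888 = 0.8050 μM, giving Km = 0.8050 − 0.474 = 0.331 μM.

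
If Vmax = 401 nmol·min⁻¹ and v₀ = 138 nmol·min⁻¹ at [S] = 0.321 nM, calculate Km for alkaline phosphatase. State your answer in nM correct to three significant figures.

0.612 nM

From v = Vmax[S]/(Km+[S]), Km = [S](Vmax − v)/v.
Km = 0.321 × (401 − 138) / 138 = 84.42/138 = 0.612 nM.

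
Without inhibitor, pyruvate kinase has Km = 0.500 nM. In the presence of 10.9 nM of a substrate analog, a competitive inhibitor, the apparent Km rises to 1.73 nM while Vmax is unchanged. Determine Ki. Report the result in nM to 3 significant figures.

Competitive: Km,app = α·Km with α = 1 + [I]/Ki.
α = Km,app/Km = 1.73/0.500 = 3.460.
Since α = 1 + [I]/Ki, [I]/Ki = 3.460 − 1 = 2.460 and Ki = 10.9/2.460 = 4.43 nM.

4.43 nM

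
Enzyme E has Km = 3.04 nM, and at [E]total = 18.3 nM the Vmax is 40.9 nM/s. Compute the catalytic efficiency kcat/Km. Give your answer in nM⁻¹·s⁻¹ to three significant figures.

kcat = Vmax/[E]total = 40.9/18.3 = 2.23 s⁻¹.
kcat/Km = 2.23/3.04 = 0.735 nM⁻¹·s⁻¹.

0.735 nM⁻¹·s⁻¹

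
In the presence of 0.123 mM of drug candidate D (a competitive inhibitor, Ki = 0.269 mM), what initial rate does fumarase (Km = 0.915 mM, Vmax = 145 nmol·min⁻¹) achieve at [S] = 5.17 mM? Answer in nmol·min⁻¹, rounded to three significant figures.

115 nmol·min⁻¹

α = 1 + [I]/Ki = 1 + 0.123/0.269 = 1.457.
For a competitive inhibitor, Vmax is unchanged and the apparent Km becomes α·Km: Km,app = 1.33 mM, Vmax,app = 145 nmol·min⁻¹.
v = Vmax,app·[S]/(Km,app + [S]) = 145 × 5.17/(1.33 + 5.17) = 115 nmol·min⁻¹.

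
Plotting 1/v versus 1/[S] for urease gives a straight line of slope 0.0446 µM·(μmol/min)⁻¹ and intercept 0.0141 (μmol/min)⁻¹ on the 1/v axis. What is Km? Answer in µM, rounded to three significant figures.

y-intercept = 1/Vmax ⇒ Vmax = 70.9 μmol/min; slope = Km/Vmax ⇒ Km = slope × Vmax.
Km = 0.0446 × 70.9 = 3.16 µM.

3.16 µM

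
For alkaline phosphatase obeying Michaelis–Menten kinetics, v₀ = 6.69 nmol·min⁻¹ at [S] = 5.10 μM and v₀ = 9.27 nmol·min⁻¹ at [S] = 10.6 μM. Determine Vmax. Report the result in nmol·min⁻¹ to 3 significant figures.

In reciprocal form, 1/v = (Km/Vmax)·(1/[S]) + 1/Vmax. The two points give (1/[S], 1/v) = (0.1961, 0.1495) and (0.09434, 0.1079).
Slope = (0.1495 − 0.1079)/(0.1961 − 0.09434) = 0.4089; intercept = 0.1495 − 0.4089×0.1961 = 0.06930.
Vmax = 1/intercept = 14.4 nmol·min⁻¹; Km = slope × Vmax = 0.4089 × 14.4 = 5.90 μM.

14.4 nmol·min⁻¹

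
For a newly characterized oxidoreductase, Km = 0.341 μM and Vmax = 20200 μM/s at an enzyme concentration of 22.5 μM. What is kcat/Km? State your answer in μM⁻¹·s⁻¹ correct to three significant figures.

2630 μM⁻¹·s⁻¹

kcat = Vmax/[E]total = 20200/22.5 = 898 s⁻¹.
kcat/Km = 898/0.341 = 2630 μM⁻¹·s⁻¹.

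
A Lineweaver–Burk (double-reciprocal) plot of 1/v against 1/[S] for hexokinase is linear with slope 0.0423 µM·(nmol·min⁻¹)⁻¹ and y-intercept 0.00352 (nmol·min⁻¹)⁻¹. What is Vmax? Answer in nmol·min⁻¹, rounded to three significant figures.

The y-intercept of a Lineweaver–Burk plot equals 1/Vmax, so Vmax = 1/0.00352 = 284 nmol·min⁻¹.

284 nmol·min⁻¹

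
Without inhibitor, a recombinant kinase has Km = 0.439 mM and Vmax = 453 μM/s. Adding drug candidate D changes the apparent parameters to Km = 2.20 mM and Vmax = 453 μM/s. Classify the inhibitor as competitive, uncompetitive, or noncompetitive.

competitive

Km increases (0.439 → 2.20 mM) while Vmax is unchanged — the hallmark of competitive inhibition.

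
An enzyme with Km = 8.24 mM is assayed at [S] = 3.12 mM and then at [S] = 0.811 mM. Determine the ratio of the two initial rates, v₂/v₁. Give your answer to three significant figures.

Since Vmax cancels, v₂/v₁ = [S]₂(Km+[S]₁) / [S]₁(Km+[S]₂).
= 0.811×(8.24+3.12) / (3.12×(8.24+0.811)) = 9.213/28.24 = 0.326.

0.326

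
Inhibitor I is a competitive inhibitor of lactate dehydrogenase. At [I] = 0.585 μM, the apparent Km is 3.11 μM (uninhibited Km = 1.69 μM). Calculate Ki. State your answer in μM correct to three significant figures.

Competitive: Km,app = α·Km with α = 1 + [I]/Ki.
α = Km,app/Km = 3.11/1.69 = 1.840.
Ki = [I]/(α − 1) = 0.585/0.8402 = 0.696 μM.

0.696 μM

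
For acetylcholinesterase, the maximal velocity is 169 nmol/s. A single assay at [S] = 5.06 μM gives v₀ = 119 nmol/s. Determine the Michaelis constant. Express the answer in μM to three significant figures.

v/Vmax = 119/169 = 0.7041 = [S]/(Km+[S]).
So Km + [S] = [S]/0.7041 = 7.186 μM, giving Km = 7.186 − 5.06 = 2.13 μM.

2.13 μM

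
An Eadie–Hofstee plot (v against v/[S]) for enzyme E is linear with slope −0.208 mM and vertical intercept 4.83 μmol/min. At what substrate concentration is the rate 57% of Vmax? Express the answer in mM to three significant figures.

0.276 mM

The Eadie–Hofstee slope gives Km = 0.208 mM (slope = −Km).
v/Vmax = [S]/(Km+[S]) = 0.57 ⇒ [S] = Km·0.57/(1−0.57) = 0.208 × 1.326 = 0.276 mM.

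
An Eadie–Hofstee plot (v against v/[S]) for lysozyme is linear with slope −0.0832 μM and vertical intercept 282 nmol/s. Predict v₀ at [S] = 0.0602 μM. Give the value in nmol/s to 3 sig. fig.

118 nmol/s

In the Eadie–Hofstee form v = Vmax − Km·(v/[S]), the slope is −Km and the intercept is Vmax, so Km = 0.0832 μM and Vmax = 282 nmol/s.
v = 282 × 0.0602/(0.0832 + 0.0602) = 118 nmol/s.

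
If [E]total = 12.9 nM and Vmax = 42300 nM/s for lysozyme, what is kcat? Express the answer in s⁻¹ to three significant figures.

3280 s⁻¹

kcat = Vmax/[E]total = 42300 nM/s / 12.9 nM = 3280 s⁻¹.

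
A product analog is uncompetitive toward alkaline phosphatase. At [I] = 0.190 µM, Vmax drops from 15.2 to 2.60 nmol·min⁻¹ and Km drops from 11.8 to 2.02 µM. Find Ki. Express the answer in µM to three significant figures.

0.0392 µM

Uncompetitive: Vmax,app = Vmax/α (and Km,app = Km/α) with α = 1 + [I]/Ki.
α = Vmax/Vmax,app = 15.2/2.60 = 5.846.
Ki = [I]/(α − 1) = 0.190/4.846 = 0.0392 µM.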